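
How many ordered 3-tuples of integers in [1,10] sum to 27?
Coefficient of x^27 in (x + x² + ... + x^10)^3. By inclusion-exclusion on dice exceeding 10: Σ_j (-1)^j C(3,j)·C(27-1-10j, 2) = C(3,0)·C(26,2) - C(3,1)·C(16,2) + C(3,2)·C(6,2) = 1·325 - 3·120 + 3·15 = 10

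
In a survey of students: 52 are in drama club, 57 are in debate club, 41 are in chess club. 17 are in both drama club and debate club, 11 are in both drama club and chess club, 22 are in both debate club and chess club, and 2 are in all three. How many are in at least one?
|A∪B∪C| = 52+57+41-17-11-22+2 = 102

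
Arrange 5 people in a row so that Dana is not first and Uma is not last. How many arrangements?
By inclusion-exclusion: 5! - 2×(5-1)! + (5-2)! = 120 - 48 + 6 = 78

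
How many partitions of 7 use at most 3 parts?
By conjugation, equals partitions of 7 into parts ≤ 3. Let r_j(i) = number of partitions of i into parts ≤ j, for i = 0..7. r_1(i) = 1 for all i; r_j(i) = r_{j-1}(i) + r_j(i-j). Rows j = 2..3: ≤2: 1 1 2 2 3 3 4 4; ≤3: 1 1 2 3 4 5 7 8. r_3(7) = 8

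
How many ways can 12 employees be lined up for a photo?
12! = 479001600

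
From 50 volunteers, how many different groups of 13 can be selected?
C(50,13) = 50!/(13!×37!) = 354860518600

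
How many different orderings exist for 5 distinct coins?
5! = 120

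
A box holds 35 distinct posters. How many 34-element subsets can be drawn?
C(35,34) = 35!/(34!×1!) = 35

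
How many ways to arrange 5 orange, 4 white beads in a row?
9! / (5! × 4!) = 126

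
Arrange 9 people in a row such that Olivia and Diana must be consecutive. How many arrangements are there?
Treat the 2 as one block: (9-2+1)! × 2! = 40320 × 2 = 80640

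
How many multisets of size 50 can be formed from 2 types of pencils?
C(50+2-1, 2-1) = C(51, 1) = 51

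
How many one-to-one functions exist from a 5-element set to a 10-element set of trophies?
P(10,5) = 10!/(10-5)! = 30240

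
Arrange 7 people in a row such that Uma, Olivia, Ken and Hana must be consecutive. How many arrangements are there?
Treat the 4 as one block: (7-4+1)! × 4! = 24 × 24 = 576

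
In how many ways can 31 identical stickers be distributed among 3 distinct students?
C(31+3-1, 3-1) = C(33, 2) = 528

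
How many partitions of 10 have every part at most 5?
Let r_j(i) = number of partitions of i into parts ≤ j, for i = 0..10. r_1(i) = 1 for all i; r_j(i) = r_{j-1}(i) + r_j(i-j). Rows j = 2..5: ≤2: 1 1 2 2 3 3 4 4 5 5 6; ≤3: 1 1 2 3 4 5 7 8 10 12 14; ≤4: 1 1 2 3 5 6 9 11 15 18 23; ≤5: 1 1 2 3 5 7 10 13 18 23 30. r_5(10) = 30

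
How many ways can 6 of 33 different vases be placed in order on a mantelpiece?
P(33,6) = 33!/(33-6)! = 797448960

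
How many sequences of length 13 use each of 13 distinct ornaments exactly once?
13! = 6227020800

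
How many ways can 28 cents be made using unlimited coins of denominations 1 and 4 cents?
Coefficient of x^28 in 1/(1-x^1) · 1/(1-x^4). Use j coins of 4 for j = 0..⌊28/4⌋ = 7, the rest in 1s: 7 + 1 = 8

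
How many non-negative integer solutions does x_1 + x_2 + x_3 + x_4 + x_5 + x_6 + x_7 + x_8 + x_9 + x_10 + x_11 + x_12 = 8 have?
C(8+12-1, 12-1) = C(19, 11) = 75582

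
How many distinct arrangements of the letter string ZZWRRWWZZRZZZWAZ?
16! / (8! × 4! × 3! × 1!) = 3603600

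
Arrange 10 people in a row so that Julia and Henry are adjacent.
Treat as block: (10-1)! × 2! = 362880 × 2 = 725760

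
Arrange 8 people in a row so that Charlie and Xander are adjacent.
Treat as block: (8-1)! × 2! = 5040 × 2 = 10080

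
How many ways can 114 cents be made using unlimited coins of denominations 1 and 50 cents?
Coefficient of x^114 in 1/(1-x^1) · 1/(1-x^50). Use j coins of 50 for j = 0..⌊114/50⌋ = 2, the rest in 1s: 2 + 1 = 3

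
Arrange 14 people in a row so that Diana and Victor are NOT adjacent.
Total - adjacent = 14! - (14-1)!×2 = 87178291200 - 12454041600 = 74724249600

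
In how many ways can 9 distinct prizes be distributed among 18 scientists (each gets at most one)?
P(18,9) = 18!/(18-9)! = 17643225600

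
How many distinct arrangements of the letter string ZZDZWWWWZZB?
11! / (1! × 1! × 5! × 4!) = 13860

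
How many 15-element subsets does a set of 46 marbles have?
C(46,15) = 46!/(15!×31!) = 511738760544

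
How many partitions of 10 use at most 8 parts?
By conjugation, equals partitions of 10 into parts ≤ 8. Let r_j(i) = number of partitions of i into parts ≤ j, for i = 0..10. r_1(i) = 1 for all i; r_j(i) = r_{j-1}(i) + r_j(i-j). Rows j = 2..8: ≤2: 1 1 2 2 3 3 4 4 5 5 6; ≤3: 1 1 2 3 4 5 7 8 10 12 14; ≤4: 1 1 2 3 5 6 9 11 15 18 23; ≤5: 1 1 2 3 5 7 10 13 18 23 30; ≤6: 1 1 2 3 5 7 11 14 20 26 35; ≤7: 1 1 2 3 5 7 11 15 21 28 38; ≤8: 1 1 2 3 5 7 11 15 22 29 40. r_8(10) = 40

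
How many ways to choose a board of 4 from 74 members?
C(74,4) = 74!/(4!×70!) = 1150626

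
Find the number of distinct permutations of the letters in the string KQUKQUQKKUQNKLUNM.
17! / (1! × 4! × 1! × 2! × 5! × 4!) = 2572970400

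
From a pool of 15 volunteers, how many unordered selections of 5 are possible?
C(15,5) = 15!/(5!×10!) = 3003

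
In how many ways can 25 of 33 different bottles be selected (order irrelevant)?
C(33,25) = 33!/(25!×8!) = 13884156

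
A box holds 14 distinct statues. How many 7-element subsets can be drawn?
C(14,7) = 14!/(7!×7!) = 3432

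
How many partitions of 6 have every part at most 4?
Let r_j(i) = number of partitions of i into parts ≤ j, for i = 0..6. r_1(i) = 1 for all i; r_j(i) = r_{j-1}(i) + r_j(i-j). Rows j = 2..4: ≤2: 1 1 2 2 3 3 4; ≤3: 1 1 2 3 4 5 7; ≤4: 1 1 2 3 5 6 9. r_4(6) = 9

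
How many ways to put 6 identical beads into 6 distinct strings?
C(6+6-1, 6-1) = C(11, 5) = 462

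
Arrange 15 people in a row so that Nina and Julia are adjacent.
Treat as block: (15-1)! × 2! = 87178291200 × 2 = 174356582400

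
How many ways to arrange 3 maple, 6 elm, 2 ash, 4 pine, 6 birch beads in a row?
21! / (3! × 6! × 2! × 4! × 6!) = 342205063200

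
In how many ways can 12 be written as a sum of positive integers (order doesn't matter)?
Pentagonal recurrence p(n) = p(n-1) + p(n-2) - p(n-5) - p(n-7) + p(n-12) + p(n-15) - ... gives p(0..11) = 1, 1, 2, 3, 5, 7, 11, 15, 22, 30, 42, 56. p(12) = p(11) + p(10) - p(7) - p(5) + p(0) = 56 + 42 - 15 - 7 + 1 = 77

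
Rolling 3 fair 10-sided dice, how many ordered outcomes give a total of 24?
Coefficient of x^24 in (x + x² + ... + x^10)^3. By inclusion-exclusion on dice exceeding 10: Σ_j (-1)^j C(3,j)·C(24-1-10j, 2) = C(3,0)·C(23,2) - C(3,1)·C(13,2) + C(3,2)·C(3,2) = 1·253 - 3·78 + 3·3 = 28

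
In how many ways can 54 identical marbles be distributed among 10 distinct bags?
C(54+10-1, 10-1) = C(63, 9) = 23667689815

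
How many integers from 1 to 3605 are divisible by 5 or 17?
⌊3605/5⌋ + ⌊3605/17⌋ - ⌊3605/85⌋ = 721 + 212 - 42 = 891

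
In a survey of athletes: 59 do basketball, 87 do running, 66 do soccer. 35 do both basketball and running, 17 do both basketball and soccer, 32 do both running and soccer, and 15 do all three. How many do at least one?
|A∪B∪C| = 59+87+66-35-17-32+15 = 143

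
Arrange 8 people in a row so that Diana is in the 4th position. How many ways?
Fix one position: (8-1)! = 5040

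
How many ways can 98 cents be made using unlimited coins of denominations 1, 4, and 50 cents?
Coefficient of x^98 in 1/(1-x^1) · 1/(1-x^4) · 1/(1-x^50). Case on j = number of 50-cent coins (j = 0..1); remainder r = 98 - 50j is made from {1,4} in ⌊r/4⌋+1 ways. r = 98, 48 → 25 + 13 = 38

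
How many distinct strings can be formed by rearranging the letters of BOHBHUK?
7! / (1! × 1! × 2! × 1! × 2!) = 1260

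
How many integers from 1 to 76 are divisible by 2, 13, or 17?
⌊76/2⌋+⌊76/13⌋+⌊76/17⌋ - ⌊76/26⌋-⌊76/34⌋-⌊76/221⌋ + ⌊76/442⌋ = 38+5+4 - 2-2-0 + 0 = 43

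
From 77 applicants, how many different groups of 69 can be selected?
C(77,69) = 77!/(69!×8!) = 21042072975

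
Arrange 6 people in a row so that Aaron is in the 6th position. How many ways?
Fix one position: (6-1)! = 120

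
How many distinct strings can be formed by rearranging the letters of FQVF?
4! / (1! × 1! × 2!) = 12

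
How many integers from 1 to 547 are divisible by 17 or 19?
⌊547/17⌋ + ⌊547/19⌋ - ⌊547/323⌋ = 32 + 28 - 1 = 59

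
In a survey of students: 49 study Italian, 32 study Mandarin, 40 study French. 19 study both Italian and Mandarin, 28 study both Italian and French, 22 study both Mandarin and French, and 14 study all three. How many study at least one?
|A∪B∪C| = 49+32+40-19-28-22+14 = 66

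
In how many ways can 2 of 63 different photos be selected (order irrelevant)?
C(63,2) = 63!/(2!×61!) = 1953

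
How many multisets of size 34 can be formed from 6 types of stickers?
C(34+6-1, 6-1) = C(39, 5) = 575757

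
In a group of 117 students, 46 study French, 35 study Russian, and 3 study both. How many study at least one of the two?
|A∪B| = |A| + |B| - |A∩B| = 46 + 35 - 3 = 78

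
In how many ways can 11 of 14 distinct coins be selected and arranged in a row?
P(14,11) = 14!/(14-11)! = 14529715200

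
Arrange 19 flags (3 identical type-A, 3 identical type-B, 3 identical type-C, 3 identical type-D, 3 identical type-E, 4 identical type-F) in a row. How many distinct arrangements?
19! / (3! × 3! × 3! × 3! × 3! × 4!) = 651819168000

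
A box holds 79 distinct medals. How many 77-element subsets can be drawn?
C(79,77) = 79!/(77!×2!) = 3081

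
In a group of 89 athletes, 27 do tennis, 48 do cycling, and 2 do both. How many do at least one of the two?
|A∪B| = |A| + |B| - |A∩B| = 27 + 48 - 2 = 73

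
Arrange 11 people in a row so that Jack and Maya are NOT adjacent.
Total - adjacent = 11! - (11-1)!×2 = 39916800 - 7257600 = 32659200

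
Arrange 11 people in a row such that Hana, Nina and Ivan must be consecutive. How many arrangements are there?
Treat the 3 as one block: (11-3+1)! × 3! = 362880 × 6 = 2177280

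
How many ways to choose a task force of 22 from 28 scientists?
C(28,22) = 28!/(22!×6!) = 376740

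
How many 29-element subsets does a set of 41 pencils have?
C(41,29) = 41!/(29!×12!) = 7898654920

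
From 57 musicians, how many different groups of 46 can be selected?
C(57,46) = 57!/(46!×11!) = 184509266760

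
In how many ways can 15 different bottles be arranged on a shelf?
15! = 1307674368000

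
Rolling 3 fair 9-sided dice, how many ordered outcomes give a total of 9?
Coefficient of x^9 in (x + x² + ... + x^9)^3. By inclusion-exclusion on dice exceeding 9: Σ_j (-1)^j C(3,j)·C(9-1-9j, 2) = C(3,0)·C(8,2) = 1·28 = 28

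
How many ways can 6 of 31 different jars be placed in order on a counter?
P(31,6) = 31!/(31-6)! = 530122320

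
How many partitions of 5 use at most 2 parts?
By conjugation, equals partitions of 5 into parts ≤ 2. Let r_j(i) = number of partitions of i into parts ≤ j, for i = 0..5. r_1(i) = 1 for all i; r_j(i) = r_{j-1}(i) + r_j(i-j). Rows j = 2..2: ≤2: 1 1 2 2 3 3. r_2(5) = 3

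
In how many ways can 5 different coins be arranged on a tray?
5! = 120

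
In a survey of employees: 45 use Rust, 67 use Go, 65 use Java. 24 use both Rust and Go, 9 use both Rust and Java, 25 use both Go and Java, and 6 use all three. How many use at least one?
|A∪B∪C| = 45+67+65-24-9-25+6 = 125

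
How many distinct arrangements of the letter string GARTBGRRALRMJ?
13! / (1! × 1! × 2! × 2! × 1! × 1! × 1! × 4!) = 64864800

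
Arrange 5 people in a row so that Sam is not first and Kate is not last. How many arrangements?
By inclusion-exclusion: 5! - 2×(5-1)! + (5-2)! = 120 - 48 + 6 = 78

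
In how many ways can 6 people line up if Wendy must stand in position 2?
Fix one position: (6-1)! = 120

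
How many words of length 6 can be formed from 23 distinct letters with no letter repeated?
P(23,6) = 23!/(23-6)! = 72681840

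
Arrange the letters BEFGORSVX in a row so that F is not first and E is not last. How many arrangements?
By inclusion-exclusion: 9! - 2×(9-1)! + (9-2)! = 362880 - 80640 + 5040 = 287280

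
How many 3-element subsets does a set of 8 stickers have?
C(8,3) = 8!/(3!×5!) = 56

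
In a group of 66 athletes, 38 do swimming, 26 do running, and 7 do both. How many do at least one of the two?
|A∪B| = |A| + |B| - |A∩B| = 38 + 26 - 7 = 57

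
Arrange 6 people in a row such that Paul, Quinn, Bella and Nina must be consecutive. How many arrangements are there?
Treat the 4 as one block: (6-4+1)! × 4! = 6 × 24 = 144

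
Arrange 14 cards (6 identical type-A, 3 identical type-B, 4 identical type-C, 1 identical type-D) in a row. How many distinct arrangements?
14! / (6! × 3! × 4! × 1!) = 840840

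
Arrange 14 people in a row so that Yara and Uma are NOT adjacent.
Total - adjacent = 14! - (14-1)!×2 = 87178291200 - 12454041600 = 74724249600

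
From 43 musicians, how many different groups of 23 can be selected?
C(43,23) = 43!/(23!×20!) = 960566918220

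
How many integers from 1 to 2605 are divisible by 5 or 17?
⌊2605/5⌋ + ⌊2605/17⌋ - ⌊2605/85⌋ = 521 + 153 - 30 = 644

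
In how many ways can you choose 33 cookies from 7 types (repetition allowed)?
C(33+7-1, 7-1) = C(39, 6) = 3262623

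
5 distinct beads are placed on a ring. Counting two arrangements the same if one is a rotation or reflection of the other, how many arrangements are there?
(5-1)!/2 = 24/2 = 12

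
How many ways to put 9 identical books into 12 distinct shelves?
C(9+12-1, 12-1) = C(20, 11) = 167960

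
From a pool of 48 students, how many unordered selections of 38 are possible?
C(48,38) = 48!/(38!×10!) = 6540715896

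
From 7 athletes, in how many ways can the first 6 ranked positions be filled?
P(7,6) = 7!/(7-6)! = 5040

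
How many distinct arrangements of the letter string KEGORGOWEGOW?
12! / (1! × 1! × 3! × 3! × 2! × 2!) = 3326400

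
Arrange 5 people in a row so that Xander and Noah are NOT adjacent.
Total - adjacent = 5! - (5-1)!×2 = 120 - 48 = 72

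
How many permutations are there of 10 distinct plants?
10! = 3628800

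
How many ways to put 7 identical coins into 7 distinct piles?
C(7+7-1, 7-1) = C(13, 6) = 1716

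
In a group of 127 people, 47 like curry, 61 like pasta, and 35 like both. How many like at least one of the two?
|A∪B| = |A| + |B| - |A∩B| = 47 + 61 - 35 = 73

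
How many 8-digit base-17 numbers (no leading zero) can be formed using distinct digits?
First digit: 16 choices (nonzero). Then descending: 16 × 16 × 15 × 14 × 13 × 12 × 11 × 10 = 922521600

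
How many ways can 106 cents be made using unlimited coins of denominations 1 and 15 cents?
Coefficient of x^106 in 1/(1-x^1) · 1/(1-x^15). Use j coins of 15 for j = 0..⌊106/15⌋ = 7, the rest in 1s: 7 + 1 = 8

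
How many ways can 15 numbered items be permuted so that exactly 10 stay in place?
Choose the 10 fixed points C(15,10) = 3003, derange the rest: !5 = Σ_{j=0}^{5} (-1)^j·5!/j! = 120 - 120 + 60 - 20 + 5 - 1 = 44. Product = 3003 × 44 = 132132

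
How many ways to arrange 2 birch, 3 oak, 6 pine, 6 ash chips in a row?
17! / (2! × 3! × 6! × 6!) = 57177120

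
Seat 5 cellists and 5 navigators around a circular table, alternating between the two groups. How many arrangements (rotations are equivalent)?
Fix one of the cellists: (5-1)! ways for the remaining cellists, × 5! ways for the navigators = 24 × 120 = 2880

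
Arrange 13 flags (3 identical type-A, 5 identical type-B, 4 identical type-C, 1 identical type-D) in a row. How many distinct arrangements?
13! / (3! × 5! × 4! × 1!) = 360360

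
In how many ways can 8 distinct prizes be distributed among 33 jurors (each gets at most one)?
P(33,8) = 33!/(33-8)! = 559809169920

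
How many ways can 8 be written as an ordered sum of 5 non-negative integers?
C(8+5-1, 5-1) = C(12, 4) = 495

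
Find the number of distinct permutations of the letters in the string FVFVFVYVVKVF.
12! / (1! × 1! × 6! × 4!) = 27720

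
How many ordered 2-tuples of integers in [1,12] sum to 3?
Coefficient of x^3 in (x + x² + ... + x^12)^2. By inclusion-exclusion on dice exceeding 12: Σ_j (-1)^j C(2,j)·C(3-1-12j, 1) = C(2,0)·C(2,1) = 1·2 = 2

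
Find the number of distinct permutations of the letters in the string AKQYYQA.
7! / (2! × 2! × 2! × 1!) = 630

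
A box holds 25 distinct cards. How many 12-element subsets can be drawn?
C(25,12) = 25!/(12!×13!) = 5200300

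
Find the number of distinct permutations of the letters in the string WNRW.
4! / (2! × 1! × 1!) = 12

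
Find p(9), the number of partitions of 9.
Pentagonal recurrence p(n) = p(n-1) + p(n-2) - p(n-5) - p(n-7) + p(n-12) + p(n-15) - ... gives p(0..8) = 1, 1, 2, 3, 5, 7, 11, 15, 22. p(9) = p(8) + p(7) - p(4) - p(2) = 22 + 15 - 5 - 2 = 30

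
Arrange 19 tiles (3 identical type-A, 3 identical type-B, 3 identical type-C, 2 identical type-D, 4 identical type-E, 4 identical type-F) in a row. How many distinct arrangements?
19! / (3! × 3! × 3! × 2! × 4! × 4!) = 488864376000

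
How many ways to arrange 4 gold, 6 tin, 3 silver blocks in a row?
13! / (4! × 6! × 3!) = 60060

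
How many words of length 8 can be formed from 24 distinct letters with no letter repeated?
P(24,8) = 24!/(24-8)! = 29654190720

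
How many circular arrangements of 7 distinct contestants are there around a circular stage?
Circular: fix one position, arrange the rest. (7-1)! = 720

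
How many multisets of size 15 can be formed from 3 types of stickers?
C(15+3-1, 3-1) = C(17, 2) = 136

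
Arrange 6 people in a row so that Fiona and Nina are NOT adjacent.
Total - adjacent = 6! - (6-1)!×2 = 720 - 240 = 480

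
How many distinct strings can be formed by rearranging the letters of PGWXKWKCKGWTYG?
14! / (1! × 1! × 3! × 1! × 1! × 3! × 1! × 3!) = 403603200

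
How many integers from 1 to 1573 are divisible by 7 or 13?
⌊1573/7⌋ + ⌊1573/13⌋ - ⌊1573/91⌋ = 224 + 121 - 17 = 328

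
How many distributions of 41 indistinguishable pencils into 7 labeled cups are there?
C(41+7-1, 7-1) = C(47, 6) = 10737573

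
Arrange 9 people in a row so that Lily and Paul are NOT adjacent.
Total - adjacent = 9! - (9-1)!×2 = 362880 - 80640 = 282240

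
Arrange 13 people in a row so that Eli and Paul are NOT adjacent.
Total - adjacent = 13! - (13-1)!×2 = 6227020800 - 958003200 = 5269017600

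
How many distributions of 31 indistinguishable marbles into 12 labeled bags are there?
C(31+12-1, 12-1) = C(42, 11) = 4280561376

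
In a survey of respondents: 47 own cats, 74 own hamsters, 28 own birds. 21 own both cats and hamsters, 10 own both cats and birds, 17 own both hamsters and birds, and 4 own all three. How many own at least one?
|A∪B∪C| = 47+74+28-21-10-17+4 = 105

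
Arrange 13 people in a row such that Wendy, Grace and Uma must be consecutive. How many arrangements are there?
Treat the 3 as one block: (13-3+1)! × 3! = 39916800 × 6 = 239500800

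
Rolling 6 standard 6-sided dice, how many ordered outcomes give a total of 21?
Coefficient of x^21 in (x + x² + ... + x^6)^6. By inclusion-exclusion on dice exceeding 6: Σ_j (-1)^j C(6,j)·C(21-1-6j, 5) = C(6,0)·C(20,5) - C(6,1)·C(14,5) + C(6,2)·C(8,5) = 1·15504 - 6·2002 + 15·56 = 4332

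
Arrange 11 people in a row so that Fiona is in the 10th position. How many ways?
Fix one position: (11-1)! = 3628800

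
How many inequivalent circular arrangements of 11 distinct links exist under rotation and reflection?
(11-1)!/2 = 3628800/2 = 1814400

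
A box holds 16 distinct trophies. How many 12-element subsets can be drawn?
C(16,12) = 16!/(12!×4!) = 1820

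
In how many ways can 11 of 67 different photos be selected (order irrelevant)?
C(67,11) = 67!/(11!×56!) = 1285063345176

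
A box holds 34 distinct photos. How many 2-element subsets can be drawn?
C(34,2) = 34!/(2!×32!) = 561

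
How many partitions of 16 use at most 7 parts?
By conjugation, equals partitions of 16 into parts ≤ 7. Let r_j(i) = number of partitions of i into parts ≤ j, for i = 0..16. r_1(i) = 1 for all i; r_j(i) = r_{j-1}(i) + r_j(i-j). Rows j = 2..7: ≤2: 1 1 2 2 3 3 4 4 5 5 6 6 7 7 8 8 9; ≤3: 1 1 2 3 4 5 7 8 10 12 14 16 19 21 24 27 30; ≤4: 1 1 2 3 5 6 9 11 15 18 23 27 34 39 47 54 64; ≤5: 1 1 2 3 5 7 10 13 18 23 30 37 47 57 70 84 101; ≤6: 1 1 2 3 5 7 11 14 20 26 35 44 58 71 90 110 136; ≤7: 1 1 2 3 5 7 11 15 21 28 38 49 65 82 105 131 164. r_7(16) = 164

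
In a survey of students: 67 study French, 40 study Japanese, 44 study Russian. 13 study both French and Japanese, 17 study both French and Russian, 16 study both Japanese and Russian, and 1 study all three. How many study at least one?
|A∪B∪C| = 67+40+44-13-17-16+1 = 106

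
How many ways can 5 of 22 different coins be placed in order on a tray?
P(22,5) = 22!/(22-5)! = 3160080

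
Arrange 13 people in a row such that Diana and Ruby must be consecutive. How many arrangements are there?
Treat the 2 as one block: (13-2+1)! × 2! = 479001600 × 2 = 958003200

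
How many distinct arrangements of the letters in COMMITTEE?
9! / (1! × 1! × 2! × 1! × 2! × 2!) = 45360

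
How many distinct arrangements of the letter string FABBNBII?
8! / (1! × 1! × 3! × 1! × 2!) = 3360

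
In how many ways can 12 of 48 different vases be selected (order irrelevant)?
C(48,12) = 48!/(12!×36!) = 69668534468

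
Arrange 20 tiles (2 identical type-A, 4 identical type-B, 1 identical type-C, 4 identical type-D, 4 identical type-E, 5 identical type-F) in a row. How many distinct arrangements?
20! / (2! × 4! × 1! × 4! × 4! × 5!) = 733296564000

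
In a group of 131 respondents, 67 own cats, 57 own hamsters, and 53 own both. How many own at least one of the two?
|A∪B| = |A| + |B| - |A∩B| = 67 + 57 - 53 = 71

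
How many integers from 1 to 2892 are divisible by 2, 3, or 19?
⌊2892/2⌋+⌊2892/3⌋+⌊2892/19⌋ - ⌊2892/6⌋-⌊2892/38⌋-⌊2892/57⌋ + ⌊2892/114⌋ = 1446+964+152 - 482-76-50 + 25 = 1979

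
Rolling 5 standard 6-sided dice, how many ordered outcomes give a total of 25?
Coefficient of x^25 in (x + x² + ... + x^6)^5. By inclusion-exclusion on dice exceeding 6: Σ_j (-1)^j C(5,j)·C(25-1-6j, 4) = C(5,0)·C(24,4) - C(5,1)·C(18,4) + C(5,2)·C(12,4) - C(5,3)·C(6,4) = 1·10626 - 5·3060 + 10·495 - 10·15 = 126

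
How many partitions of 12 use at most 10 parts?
By conjugation, equals partitions of 12 into parts ≤ 10. Let r_j(i) = number of partitions of i into parts ≤ j, for i = 0..12. r_1(i) = 1 for all i; r_j(i) = r_{j-1}(i) + r_j(i-j). Rows j = 2..10: ≤2: 1 1 2 2 3 3 4 4 5 5 6 6 7; ≤3: 1 1 2 3 4 5 7 8 10 12 14 16 19; ≤4: 1 1 2 3 5 6 9 11 15 18 23 27 34; ≤5: 1 1 2 3 5 7 10 13 18 23 30 37 47; ≤6: 1 1 2 3 5 7 11 14 20 26 35 44 58; ≤7: 1 1 2 3 5 7 11 15 21 28 38 49 65; ≤8: 1 1 2 3 5 7 11 15 22 29 40 52 70; ≤9: 1 1 2 3 5 7 11 15 22 30 41 54 73; ≤10: 1 1 2 3 5 7 11 15 22 30 42 55 75. r_10(12) = 75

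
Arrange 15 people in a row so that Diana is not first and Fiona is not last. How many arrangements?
By inclusion-exclusion: 15! - 2×(15-1)! + (15-2)! = 1307674368000 - 174356582400 + 6227020800 = 1139544806400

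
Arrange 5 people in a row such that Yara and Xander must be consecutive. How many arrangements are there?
Treat the 2 as one block: (5-2+1)! × 2! = 24 × 2 = 48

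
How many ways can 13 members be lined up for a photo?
13! = 6227020800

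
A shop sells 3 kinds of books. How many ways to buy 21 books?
C(21+3-1, 3-1) = C(23, 2) = 253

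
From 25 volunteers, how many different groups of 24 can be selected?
C(25,24) = 25!/(24!×1!) = 25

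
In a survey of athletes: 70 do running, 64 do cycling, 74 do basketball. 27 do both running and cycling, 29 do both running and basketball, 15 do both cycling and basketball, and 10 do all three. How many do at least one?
|A∪B∪C| = 70+64+74-27-29-15+10 = 147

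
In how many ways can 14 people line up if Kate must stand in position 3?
Fix one position: (14-1)! = 6227020800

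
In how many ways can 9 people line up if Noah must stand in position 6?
Fix one position: (9-1)! = 40320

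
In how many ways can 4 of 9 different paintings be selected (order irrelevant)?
C(9,4) = 9!/(4!×5!) = 126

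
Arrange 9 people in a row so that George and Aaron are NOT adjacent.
Total - adjacent = 9! - (9-1)!×2 = 362880 - 80640 = 282240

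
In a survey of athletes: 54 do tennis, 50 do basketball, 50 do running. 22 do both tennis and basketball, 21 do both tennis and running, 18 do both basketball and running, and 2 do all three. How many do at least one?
|A∪B∪C| = 54+50+50-22-21-18+2 = 95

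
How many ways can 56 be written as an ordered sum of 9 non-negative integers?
C(56+9-1, 9-1) = C(64, 8) = 4426165368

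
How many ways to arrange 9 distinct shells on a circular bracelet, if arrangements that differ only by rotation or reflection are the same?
(9-1)!/2 = 40320/2 = 20160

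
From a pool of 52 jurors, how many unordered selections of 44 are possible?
C(52,44) = 52!/(44!×8!) = 752538150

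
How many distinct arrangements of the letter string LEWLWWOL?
8! / (3! × 1! × 1! × 3!) = 1120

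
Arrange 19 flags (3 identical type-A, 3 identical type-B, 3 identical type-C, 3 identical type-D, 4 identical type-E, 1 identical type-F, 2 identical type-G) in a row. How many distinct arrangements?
19! / (3! × 3! × 3! × 3! × 4! × 1! × 2!) = 1955457504000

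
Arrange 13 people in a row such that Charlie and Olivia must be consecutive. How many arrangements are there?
Treat the 2 as one block: (13-2+1)! × 2! = 479001600 × 2 = 958003200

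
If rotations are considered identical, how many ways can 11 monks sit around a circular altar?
Circular: fix one position, arrange the rest. (11-1)! = 3628800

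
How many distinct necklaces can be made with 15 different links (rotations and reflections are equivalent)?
(15-1)!/2 = 87178291200/2 = 43589145600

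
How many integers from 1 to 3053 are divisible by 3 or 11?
⌊3053/3⌋ + ⌊3053/11⌋ - ⌊3053/33⌋ = 1017 + 277 - 92 = 1202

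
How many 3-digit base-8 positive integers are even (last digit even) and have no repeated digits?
Last∈{0,2,4,6}. Last=0: 42. Last nonzero: 3×6×P(6,1) = 108. Total = 150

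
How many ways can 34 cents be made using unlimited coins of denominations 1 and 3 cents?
Coefficient of x^34 in 1/(1-x^1) · 1/(1-x^3). Use j coins of 3 for j = 0..⌊34/3⌋ = 11, the rest in 1s: 11 + 1 = 12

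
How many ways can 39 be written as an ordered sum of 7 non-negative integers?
C(39+7-1, 7-1) = C(45, 6) = 8145060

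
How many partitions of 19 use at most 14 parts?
By conjugation, equals partitions of 19 into parts ≤ 14. Let r_j(i) = number of partitions of i into parts ≤ j, for i = 0..19. r_1(i) = 1 for all i; r_j(i) = r_{j-1}(i) + r_j(i-j). Rows j = 2..14: ≤2: 1 1 2 2 3 3 4 4 5 5 6 6 7 7 8 8 9 9 10 10; ≤3: 1 1 2 3 4 5 7 8 10 12 14 16 19 21 24 27 30 33 37 40; ≤4: 1 1 2 3 5 6 9 11 15 18 23 27 34 39 47 54 64 72 84 94; ≤5: 1 1 2 3 5 7 10 13 18 23 30 37 47 57 70 84 101 119 141 164; ≤6: 1 1 2 3 5 7 11 14 20 26 35 44 58 71 90 110 136 163 199 235; ≤7: 1 1 2 3 5 7 11 15 21 28 38 49 65 82 105 131 164 201 248 300; ≤8: 1 1 2 3 5 7 11 15 22 29 40 52 70 89 116 146 186 230 288 352; ≤9: 1 1 2 3 5 7 11 15 22 30 41 54 73 94 123 157 201 252 318 393; ≤10: 1 1 2 3 5 7 11 15 22 30 42 55 75 97 128 164 212 267 340 423; ≤11: 1 1 2 3 5 7 11 15 22 30 42 56 76 99 131 169 219 278 355 445; ≤12: 1 1 2 3 5 7 11 15 22 30 42 56 77 100 133 172 224 285 366 460; ≤13: 1 1 2 3 5 7 11 15 22 30 42 56 77 101 134 174 227 290 373 471; ≤14: 1 1 2 3 5 7 11 15 22 30 42 56 77 101 135 175 229 293 378 478. r_14(19) = 478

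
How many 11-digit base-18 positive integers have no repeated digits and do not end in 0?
Last digit: 17 nonzero choices. First digit: 16 (nonzero, ≠last). Middle 9: P(16,9) = 4151347200. Total = 1129166438400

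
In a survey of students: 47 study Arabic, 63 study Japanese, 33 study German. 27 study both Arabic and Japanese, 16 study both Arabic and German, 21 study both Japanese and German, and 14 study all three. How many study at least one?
|A∪B∪C| = 47+63+33-27-16-21+14 = 93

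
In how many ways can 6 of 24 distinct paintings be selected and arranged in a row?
P(24,6) = 24!/(24-6)! = 96909120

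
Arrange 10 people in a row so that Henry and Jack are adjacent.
Treat as block: (10-1)! × 2! = 362880 × 2 = 725760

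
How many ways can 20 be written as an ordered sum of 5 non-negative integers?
C(20+5-1, 5-1) = C(24, 4) = 10626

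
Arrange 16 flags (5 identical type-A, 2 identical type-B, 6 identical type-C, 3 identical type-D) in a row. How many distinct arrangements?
16! / (5! × 2! × 6! × 3!) = 20180160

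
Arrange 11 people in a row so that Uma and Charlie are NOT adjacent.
Total - adjacent = 11! - (11-1)!×2 = 39916800 - 7257600 = 32659200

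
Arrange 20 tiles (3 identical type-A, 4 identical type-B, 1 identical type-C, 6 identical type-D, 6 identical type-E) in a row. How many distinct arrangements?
20! / (3! × 4! × 1! × 6! × 6!) = 32590958400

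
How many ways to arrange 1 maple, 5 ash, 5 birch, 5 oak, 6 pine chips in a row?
22! / (1! × 5! × 5! × 5! × 6!) = 903421366848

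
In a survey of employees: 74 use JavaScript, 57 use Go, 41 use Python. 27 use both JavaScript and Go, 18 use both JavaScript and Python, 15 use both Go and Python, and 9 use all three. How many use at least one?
|A∪B∪C| = 74+57+41-27-18-15+9 = 121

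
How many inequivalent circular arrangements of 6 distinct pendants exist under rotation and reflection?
(6-1)!/2 = 120/2 = 60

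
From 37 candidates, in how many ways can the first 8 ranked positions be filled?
P(37,8) = 37!/(37-8)! = 1556675366400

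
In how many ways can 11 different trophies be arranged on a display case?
11! = 39916800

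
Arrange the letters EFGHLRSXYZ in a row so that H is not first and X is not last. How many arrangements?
By inclusion-exclusion: 10! - 2×(10-1)! + (10-2)! = 3628800 - 725760 + 40320 = 2943360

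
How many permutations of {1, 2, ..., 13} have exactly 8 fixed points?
Choose the 8 fixed points C(13,8) = 1287, derange the rest: !5 = Σ_{j=0}^{5} (-1)^j·5!/j! = 120 - 120 + 60 - 20 + 5 - 1 = 44. Product = 1287 × 44 = 56628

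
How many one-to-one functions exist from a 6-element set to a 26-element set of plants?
P(26,6) = 26!/(26-6)! = 165765600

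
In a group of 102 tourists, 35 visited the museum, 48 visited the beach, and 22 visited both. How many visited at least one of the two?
|A∪B| = |A| + |B| - |A∩B| = 35 + 48 - 22 = 61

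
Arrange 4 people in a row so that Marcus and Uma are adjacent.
Treat as block: (4-1)! × 2! = 6 × 2 = 12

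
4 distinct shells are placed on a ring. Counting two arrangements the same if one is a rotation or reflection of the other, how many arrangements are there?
(4-1)!/2 = 6/2 = 3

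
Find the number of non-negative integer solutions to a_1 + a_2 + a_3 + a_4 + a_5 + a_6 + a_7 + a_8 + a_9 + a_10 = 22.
C(22+10-1, 10-1) = C(31, 9) = 20160075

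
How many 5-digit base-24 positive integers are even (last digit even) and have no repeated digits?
Last∈{0,2,4,6,8,10,12,14,16,18,20,22}. Last=0: 212520. Last nonzero: 11×22×P(22,3) = 2236080. Total = 2448600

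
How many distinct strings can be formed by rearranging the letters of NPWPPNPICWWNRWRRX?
17! / (3! × 4! × 1! × 1! × 1! × 4! × 3!) = 17153136000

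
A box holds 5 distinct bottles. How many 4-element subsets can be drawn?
C(5,4) = 5!/(4!×1!) = 5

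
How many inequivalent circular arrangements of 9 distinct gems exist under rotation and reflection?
(9-1)!/2 = 40320/2 = 20160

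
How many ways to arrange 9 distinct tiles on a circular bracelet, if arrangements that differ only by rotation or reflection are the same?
(9-1)!/2 = 40320/2 = 20160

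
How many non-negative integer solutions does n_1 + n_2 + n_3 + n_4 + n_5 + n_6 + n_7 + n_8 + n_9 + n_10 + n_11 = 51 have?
C(51+11-1, 11-1) = C(61, 10) = 90177170226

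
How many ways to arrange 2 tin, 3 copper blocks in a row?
5! / (2! × 3!) = 10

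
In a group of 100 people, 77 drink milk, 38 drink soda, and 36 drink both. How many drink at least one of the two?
|A∪B| = |A| + |B| - |A∩B| = 77 + 38 - 36 = 79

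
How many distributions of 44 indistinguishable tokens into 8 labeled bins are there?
C(44+8-1, 8-1) = C(51, 7) = 115775100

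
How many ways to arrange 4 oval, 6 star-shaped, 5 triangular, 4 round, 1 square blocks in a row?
20! / (4! × 6! × 5! × 4! × 1!) = 48886437600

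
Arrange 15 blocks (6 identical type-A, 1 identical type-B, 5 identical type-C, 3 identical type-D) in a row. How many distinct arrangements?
15! / (6! × 1! × 5! × 3!) = 2522520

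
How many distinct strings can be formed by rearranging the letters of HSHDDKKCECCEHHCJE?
17! / (1! × 4! × 2! × 2! × 1! × 4! × 3!) = 25729704000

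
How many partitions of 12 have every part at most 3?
Let r_j(i) = number of partitions of i into parts ≤ j, for i = 0..12. r_1(i) = 1 for all i; r_j(i) = r_{j-1}(i) + r_j(i-j). Rows j = 2..3: ≤2: 1 1 2 2 3 3 4 4 5 5 6 6 7; ≤3: 1 1 2 3 4 5 7 8 10 12 14 16 19. r_3(12) = 19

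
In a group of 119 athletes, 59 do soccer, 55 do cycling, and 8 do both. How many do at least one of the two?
|A∪B| = |A| + |B| - |A∩B| = 59 + 55 - 8 = 106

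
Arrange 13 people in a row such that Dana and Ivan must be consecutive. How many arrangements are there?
Treat the 2 as one block: (13-2+1)! × 2! = 479001600 × 2 = 958003200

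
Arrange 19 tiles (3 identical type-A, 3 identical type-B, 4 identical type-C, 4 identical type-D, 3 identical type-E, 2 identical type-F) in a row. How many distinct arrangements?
19! / (3! × 3! × 4! × 4! × 3! × 2!) = 488864376000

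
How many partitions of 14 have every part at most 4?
Let r_j(i) = number of partitions of i into parts ≤ j, for i = 0..14. r_1(i) = 1 for all i; r_j(i) = r_{j-1}(i) + r_j(i-j). Rows j = 2..4: ≤2: 1 1 2 2 3 3 4 4 5 5 6 6 7 7 8; ≤3: 1 1 2 3 4 5 7 8 10 12 14 16 19 21 24; ≤4: 1 1 2 3 5 6 9 11 15 18 23 27 34 39 47. r_4(14) = 47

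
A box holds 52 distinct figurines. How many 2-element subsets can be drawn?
C(52,2) = 52!/(2!×50!) = 1326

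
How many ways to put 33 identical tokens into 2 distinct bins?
C(33+2-1, 2-1) = C(34, 1) = 34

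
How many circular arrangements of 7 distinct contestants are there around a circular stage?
Circular: fix one position, arrange the rest. (7-1)! = 720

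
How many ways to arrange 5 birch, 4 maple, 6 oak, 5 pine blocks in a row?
20! / (5! × 4! × 6! × 5!) = 9777287520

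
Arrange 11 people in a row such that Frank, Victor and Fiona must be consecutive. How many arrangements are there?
Treat the 3 as one block: (11-3+1)! × 3! = 362880 × 6 = 2177280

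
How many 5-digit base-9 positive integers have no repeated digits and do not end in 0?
Last digit: 8 nonzero choices. First digit: 7 (nonzero, ≠last). Middle 3: P(7,3) = 210. Total = 11760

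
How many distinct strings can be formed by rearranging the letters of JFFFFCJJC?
9! / (3! × 2! × 4!) = 1260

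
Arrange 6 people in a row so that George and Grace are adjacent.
Treat as block: (6-1)! × 2! = 120 × 2 = 240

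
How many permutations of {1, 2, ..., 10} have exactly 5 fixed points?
Choose the 5 fixed points C(10,5) = 252, derange the rest: !5 = Σ_{j=0}^{5} (-1)^j·5!/j! = 120 - 120 + 60 - 20 + 5 - 1 = 44. Product = 252 × 44 = 11088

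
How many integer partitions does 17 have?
Pentagonal recurrence p(n) = p(n-1) + p(n-2) - p(n-5) - p(n-7) + p(n-12) + p(n-15) - ... gives p(0..16) = 1, 1, 2, 3, 5, 7, 11, 15, 22, 30, 42, 56, 77, 101, 135, 176, 231. p(17) = p(16) + p(15) - p(12) - p(10) + p(5) + p(2) = 231 + 176 - 77 - 42 + 7 + 2 = 297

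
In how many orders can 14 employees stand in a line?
14! = 87178291200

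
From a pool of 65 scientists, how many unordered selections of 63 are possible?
C(65,63) = 65!/(63!×2!) = 2080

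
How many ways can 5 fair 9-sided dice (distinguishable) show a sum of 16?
Coefficient of x^16 in (x + x² + ... + x^9)^5. By inclusion-exclusion on dice exceeding 9: Σ_j (-1)^j C(5,j)·C(16-1-9j, 4) = C(5,0)·C(15,4) - C(5,1)·C(6,4) = 1·1365 - 5·15 = 1290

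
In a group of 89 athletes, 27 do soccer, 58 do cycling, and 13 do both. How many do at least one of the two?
|A∪B| = |A| + |B| - |A∩B| = 27 + 58 - 13 = 72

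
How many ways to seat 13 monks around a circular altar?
Circular: fix one position, arrange the rest. (13-1)! = 479001600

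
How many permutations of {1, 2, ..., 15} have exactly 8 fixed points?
Choose the 8 fixed points C(15,8) = 6435, derange the rest: !7 = Σ_{j=0}^{7} (-1)^j·7!/j! = 5040 - 5040 + 2520 - 840 + 210 - 42 + 7 - 1 = 1854. Product = 6435 × 1854 = 11930490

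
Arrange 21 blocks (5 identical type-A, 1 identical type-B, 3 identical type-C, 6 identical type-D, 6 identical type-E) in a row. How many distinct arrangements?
21! / (5! × 1! × 3! × 6! × 6!) = 136882025280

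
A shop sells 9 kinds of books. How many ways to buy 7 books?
C(7+9-1, 9-1) = C(15, 8) = 6435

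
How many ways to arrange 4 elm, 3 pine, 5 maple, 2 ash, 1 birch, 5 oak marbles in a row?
20! / (4! × 3! × 5! × 2! × 1! × 5!) = 586637251200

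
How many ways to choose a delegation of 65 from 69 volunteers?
C(69,65) = 69!/(65!×4!) = 864501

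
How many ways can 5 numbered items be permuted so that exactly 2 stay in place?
Choose the 2 fixed points C(5,2) = 10, derange the rest: !3 = Σ_{j=0}^{3} (-1)^j·3!/j! = 6 - 6 + 3 - 1 = 2. Product = 10 × 2 = 20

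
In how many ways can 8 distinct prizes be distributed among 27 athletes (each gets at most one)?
P(27,8) = 27!/(27-8)! = 89513424000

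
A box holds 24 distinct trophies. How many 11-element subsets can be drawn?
C(24,11) = 24!/(11!×13!) = 2496144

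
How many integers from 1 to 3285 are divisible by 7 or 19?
⌊3285/7⌋ + ⌊3285/19⌋ - ⌊3285/133⌋ = 469 + 172 - 24 = 617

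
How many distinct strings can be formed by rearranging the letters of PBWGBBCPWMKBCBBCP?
17! / (1! × 6! × 1! × 3! × 2! × 3! × 1!) = 6861254400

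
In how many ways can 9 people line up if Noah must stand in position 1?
Fix one position: (9-1)! = 40320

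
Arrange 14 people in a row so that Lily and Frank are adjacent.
Treat as block: (14-1)! × 2! = 6227020800 × 2 = 12454041600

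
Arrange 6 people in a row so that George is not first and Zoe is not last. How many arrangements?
By inclusion-exclusion: 6! - 2×(6-1)! + (6-2)! = 720 - 240 + 24 = 504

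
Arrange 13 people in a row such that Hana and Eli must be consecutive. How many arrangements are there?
Treat the 2 as one block: (13-2+1)! × 2! = 479001600 × 2 = 958003200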